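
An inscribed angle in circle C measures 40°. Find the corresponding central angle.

By the inscribed angle theorem, the central angle is twice the inscribed angle.
Central angle = 2 × 40° = 80°

80°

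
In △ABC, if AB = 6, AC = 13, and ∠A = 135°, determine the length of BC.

By the law of cosines: BC^2 = AB^2 + AC^2 - 2*AB*AC*cos(A)
BC^2 = 6^2 + 13^2 - 2*6*13*cos(135°)
BC^2 = 36 + 169 - 156*(-sqrt(2)/2)
BC^2 = 78*sqrt(2) + 205
BC = sqrt(78*sqrt(2) + 205)

sqrt(78*sqrt(2) + 205)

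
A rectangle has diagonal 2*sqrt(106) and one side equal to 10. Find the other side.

The diagonal of a rectangle forms a right triangle with the two sides.
Rearranging the Pythagorean theorem: missing side = sqrt(d^2 - known^2).
= sqrt(424 - 100) = sqrt(324) = 18.

18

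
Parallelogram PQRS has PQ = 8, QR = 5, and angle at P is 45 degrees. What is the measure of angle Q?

In a parallelogram, consecutive angles are supplementary (sum to 180°).
angle Q = 180 - angle P
angle Q = 180 - 45
angle Q = 135 degrees

135 degrees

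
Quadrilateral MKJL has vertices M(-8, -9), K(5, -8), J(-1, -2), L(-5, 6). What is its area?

Shoelace: sum of cross terms = 168, Area = (1/2)|168| = 84

84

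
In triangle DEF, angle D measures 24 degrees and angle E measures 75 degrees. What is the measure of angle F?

Let angle F = x. Then 24 + 75 + x = 180.
x = 180 - 99 = 81 degrees.

81 degrees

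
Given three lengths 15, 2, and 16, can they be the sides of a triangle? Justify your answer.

Yes.
The triangle inequality requires that the sum of any two sides exceeds the third.
Here 2 + 15 = 17 > 16, so the condition is met.

Yes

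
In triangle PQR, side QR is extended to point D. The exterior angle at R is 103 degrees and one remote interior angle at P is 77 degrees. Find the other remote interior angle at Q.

angle Q = 103 - 77 = 26 degrees (exterior angle theorem).

26 degrees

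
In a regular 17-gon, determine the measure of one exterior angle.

Each exterior angle of a regular n-gon is 360 / n.
For n = 17: 360 / 17 = 360/17 degrees.

360/17 degrees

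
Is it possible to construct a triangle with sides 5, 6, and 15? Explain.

No.
The triangle inequality is violated: 5 + 6 = 11 ≤ 15.
These lengths cannot form a triangle.

No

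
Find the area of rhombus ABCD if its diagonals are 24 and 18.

The diagonals of a rhombus divide it into four right triangles.
Each triangle has legs 24/ 2 = 12 and 18/2 = 9, so each has area (1/2)*12*9 = 54.
Four such triangles give total area = (d1 * d2) / 2 = 216.

216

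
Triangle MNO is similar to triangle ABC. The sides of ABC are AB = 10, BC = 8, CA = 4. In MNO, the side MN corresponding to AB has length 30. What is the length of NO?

Similar triangles have proportional sides. Setting up the proportion:
MN / AB = NO / BC
30 / 10 = NO / 8
NO = 8 * 30 / 10 = 24.

24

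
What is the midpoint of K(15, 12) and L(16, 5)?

The midpoint is the point halfway along the segment.
Move half the horizontal distance: 15 + (16 - 15)/2 = 15 + 1/2 = 31/2
Move half the vertical distance: 12 + (5 - 12)/2 = 12 + -7/2 = 17/2
Midpoint = (31/2, 17/2)

(31/2, 17/2)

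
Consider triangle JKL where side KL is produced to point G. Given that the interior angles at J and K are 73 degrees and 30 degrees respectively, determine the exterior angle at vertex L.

The interior angle at L is 180 - 73 - 30 = 77 degrees.
The exterior angle and interior angle at L are supplementary:
Exterior angle = 180 - 77 = 103 degrees.

103 degrees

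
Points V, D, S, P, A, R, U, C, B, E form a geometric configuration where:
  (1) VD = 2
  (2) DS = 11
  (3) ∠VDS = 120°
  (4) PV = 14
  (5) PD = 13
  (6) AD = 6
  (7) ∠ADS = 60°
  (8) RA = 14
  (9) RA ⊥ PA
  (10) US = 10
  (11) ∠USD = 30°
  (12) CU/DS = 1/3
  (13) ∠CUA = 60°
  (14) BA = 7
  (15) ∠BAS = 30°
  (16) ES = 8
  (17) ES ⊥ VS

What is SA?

Step 1: By the law of cosines on triangle SDA: SA² = 11² + 6² − 2·11·6·cos(60°) = 91, so SA = √91.

Therefore, the length of SA = √91.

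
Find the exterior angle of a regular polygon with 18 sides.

Each exterior angle of a regular n-gon is 360 / n.
For n = 18: 360 / 18 = 20 degrees.

20 degrees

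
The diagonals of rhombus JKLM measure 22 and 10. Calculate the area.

Area = (22 * 10) / 2 = 220 / 2 = 110

110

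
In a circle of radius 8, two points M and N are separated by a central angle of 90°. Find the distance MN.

Drop a perpendicular from the center to the chord, bisecting both the chord and the central angle.
Each half-chord = r sin(θ/2) = 8 sin(45°).
The full chord = 2 × 8 × sin(45°) = 8*sqrt(2).

8*sqrt(2)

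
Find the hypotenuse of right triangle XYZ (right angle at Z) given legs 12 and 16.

XY = sqrt(12^2 + 16^2) = sqrt(400) = 20

20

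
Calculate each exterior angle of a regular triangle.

Each exterior angle of a regular n-gon is 360 / n.
For n = 3: 360 / 3 = 120 degrees.

120 degrees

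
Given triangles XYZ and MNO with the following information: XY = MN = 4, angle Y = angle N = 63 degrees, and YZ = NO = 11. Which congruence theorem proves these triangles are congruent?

The given information matches SAS: Two pairs of corresponding sides and the included angle are equal (Side-Angle-Side).

SAS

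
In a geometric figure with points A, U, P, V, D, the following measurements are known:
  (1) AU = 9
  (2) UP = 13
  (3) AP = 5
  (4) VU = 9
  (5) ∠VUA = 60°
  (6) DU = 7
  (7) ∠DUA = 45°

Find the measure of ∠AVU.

Step 1: By the law of cosines on triangle VUA: VA² = 9² + 9² − 2·9·9·cos(60°) = 81, so VA = 9.
Step 2: By the inverse law of cosines on triangle AVU: cos(∠AVU) = (9² + 9² − 9²) / (2·9·9) = 81/162 = 0.5, so ∠AVU = 60°.

Therefore, the measure of angle ∠AVU = 60°.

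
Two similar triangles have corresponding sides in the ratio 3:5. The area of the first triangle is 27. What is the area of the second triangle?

Area ratio = (3/5)^2 = 9/25. Area of the second triangle = 27 * 25/9 = 75.

75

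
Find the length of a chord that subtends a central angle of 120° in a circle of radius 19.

Chord = 2(19) sin(60°) = 19*sqrt(3)

19*sqrt(3)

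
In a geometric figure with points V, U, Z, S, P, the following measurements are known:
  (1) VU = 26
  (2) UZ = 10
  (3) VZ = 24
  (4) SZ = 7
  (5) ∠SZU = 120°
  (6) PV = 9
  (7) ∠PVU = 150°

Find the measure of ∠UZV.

Step 1: By the inverse law of cosines on triangle UZV: cos(∠UZV) = (10² + 24² − 26²) / (2·10·24) = 0/480 = 0, so ∠UZV = 90°.

Therefore, the measure of angle ∠UZV = 90°.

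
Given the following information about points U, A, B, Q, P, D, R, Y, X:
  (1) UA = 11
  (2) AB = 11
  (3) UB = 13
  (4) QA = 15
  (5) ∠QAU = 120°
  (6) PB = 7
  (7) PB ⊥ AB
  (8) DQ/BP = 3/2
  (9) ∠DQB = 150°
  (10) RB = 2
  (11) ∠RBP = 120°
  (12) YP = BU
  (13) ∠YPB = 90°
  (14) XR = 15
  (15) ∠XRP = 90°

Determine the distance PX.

Step 1: By the law of cosines on triangle PBR: PR² = 7² + 2² − 2·7·2·cos(120°) = 67, so PR = √67.
Step 2: By the law of cosines on triangle PRX: PX² = √67² + 15² − 2·√67·15·cos(90°) = 292, so PX = 2·√73.

Therefore, the length of PX = 2·√73.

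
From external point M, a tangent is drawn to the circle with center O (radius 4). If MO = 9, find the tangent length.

The tangent, radius, and line from the external point to the center form a right triangle.
The right angle is where the tangent meets the radius.
By the Pythagorean theorem: tangent² + 4² = 9²
tangent² = 81 - 16 = 65
tangent = sqrt(65)

sqrt(65)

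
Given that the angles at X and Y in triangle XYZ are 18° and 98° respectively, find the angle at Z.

Let angle Z = x. Then 18 + 98 + x = 180.
x = 180 - 116 = 64 degrees.

64 degrees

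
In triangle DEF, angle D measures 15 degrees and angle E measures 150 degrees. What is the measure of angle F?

Let angle F = x. Then 15 + 150 + x = 180.
x = 180 - 165 = 15 degrees.

15 degrees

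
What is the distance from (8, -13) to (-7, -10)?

d = sqrt((-15)^2 + (3)^2) = sqrt(234) = 3*sqrt(26)

3*sqrt(26)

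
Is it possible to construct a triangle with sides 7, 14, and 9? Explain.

Sort the sides: 7, 9, 14.
It suffices to check that the sum of the two smallest exceeds the largest:
7 + 9 = 16 > 14. ✓
Yes, a valid triangle can be formed.

Yes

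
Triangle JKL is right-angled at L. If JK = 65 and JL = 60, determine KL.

KL = sqrt(65^2 - 60^2) = sqrt(625) = 25

25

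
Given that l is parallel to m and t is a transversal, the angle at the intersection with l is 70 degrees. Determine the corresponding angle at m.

When a transversal crosses parallel lines, angles in the same position at each intersection are called corresponding angles.
These are always equal, so the answer is 70 degrees.

70 degrees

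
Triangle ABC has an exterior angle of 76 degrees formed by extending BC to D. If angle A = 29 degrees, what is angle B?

By the exterior angle theorem: exterior angle = sum of remote interior angles.
76 = 29 + angle B
angle B = 76 - 29 = 47 degrees

47 degrees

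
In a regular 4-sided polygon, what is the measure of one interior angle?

Each interior angle of a regular n-gon is (n - 2) * 180 / n.
For n = 4: (4 - 2) * 180 / 4 = 360/4 = 90 degrees.

90 degrees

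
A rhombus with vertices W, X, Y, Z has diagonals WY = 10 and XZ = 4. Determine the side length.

The diagonals of a rhombus bisect each other at right angles.
Half-diagonals: 10/2 = 5 and 4/2 = 2
side = sqrt(5^2 + 2^2)
side = sqrt(25 + 4)
side = sqrt(29)

sqrt(29)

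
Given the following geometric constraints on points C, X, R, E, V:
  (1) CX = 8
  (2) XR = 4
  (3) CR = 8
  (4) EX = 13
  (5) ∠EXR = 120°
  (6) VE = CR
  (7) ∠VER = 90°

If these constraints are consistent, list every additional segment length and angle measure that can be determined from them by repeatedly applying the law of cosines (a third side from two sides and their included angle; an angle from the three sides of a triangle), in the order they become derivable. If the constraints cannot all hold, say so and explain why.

The constraints are consistent. Derivable facts, in order:
After 1 step:
- RE ≈ 15.39
- ∠CRX = 75.52°
- ∠CXR = 75.52°
- ∠RCX = 28.96°
After 2 steps:
- RV ≈ 17.35
- ∠ERX = 47°
- ∠REX = 13°
After 3 steps:
- ∠ERV = 27.46°
- ∠EVR = 62.54°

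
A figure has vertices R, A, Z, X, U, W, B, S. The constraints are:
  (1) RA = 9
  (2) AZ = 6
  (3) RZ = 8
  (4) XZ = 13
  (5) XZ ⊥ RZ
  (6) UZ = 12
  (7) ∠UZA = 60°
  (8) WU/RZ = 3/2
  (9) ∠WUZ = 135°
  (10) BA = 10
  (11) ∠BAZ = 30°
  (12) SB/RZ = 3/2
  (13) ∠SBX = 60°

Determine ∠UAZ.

Step 1: By the law of cosines on triangle AZU: AU² = 6² + 12² − 2·6·12·cos(60°) = 108, so AU = 6·√3.
Step 2: By the inverse law of cosines on triangle UAZ: cos(∠UAZ) = ((6·√3)² + 6² − 12²) / (2·6·√3·6) = 0/124.71 = 0, so ∠UAZ = 90°.

Therefore, the measure of angle ∠UAZ = 90°.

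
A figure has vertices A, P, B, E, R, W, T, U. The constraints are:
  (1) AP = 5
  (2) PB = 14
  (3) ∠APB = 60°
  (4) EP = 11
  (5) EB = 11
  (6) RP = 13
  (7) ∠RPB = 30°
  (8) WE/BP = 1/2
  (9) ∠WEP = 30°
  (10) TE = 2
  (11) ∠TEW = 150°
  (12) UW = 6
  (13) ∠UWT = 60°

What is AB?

Step 1: By the law of cosines on triangle APB: AB² = 5² + 14² − 2·5·14·cos(60°) = 151, so AB = √151.

Therefore, the length of AB = √151.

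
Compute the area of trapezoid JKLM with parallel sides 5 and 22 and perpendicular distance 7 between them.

Area of a trapezoid = (base1 + base2) * height / 2
Area = (5 + 22) * 7 / 2
Area = 27 * 7 / 2
Area = 189 / 2
Area = 189/2

189/2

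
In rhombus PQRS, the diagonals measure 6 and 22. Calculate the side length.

In a rhombus, the diagonals bisect each other perpendicularly, creating four congruent right triangles.
Each triangle has legs 3 (half of 6) and 11 (half of 22).
The hypotenuse of each right triangle is a side of the rhombus:
side = sqrt(3^2 + 11^2) = sqrt(130)

sqrt(130)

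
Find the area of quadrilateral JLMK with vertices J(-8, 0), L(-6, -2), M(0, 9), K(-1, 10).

The Shoelace formula works by pairing each vertex with the next (cycling back to the first).
For each pair, compute x_i*y_(i+1) - x_(i+1)*y_i:
  (-8*-2 - -6*0) = 16
  (-6*9 - 0*-2) = -54
  (0*10 - -1*9) = 9
  (-1*0 - -8*10) = 80
Taking half the absolute value of the total: Area = (1/2)(51) = 51/2.

51/2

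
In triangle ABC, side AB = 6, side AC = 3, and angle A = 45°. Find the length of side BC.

By the law of cosines: BC^2 = AB^2 + AC^2 - 2*AB*AC*cos(A)
BC^2 = 6^2 + 3^2 - 2*6*3*cos(45°)
BC^2 = 36 + 9 - 36*(sqrt(2)/2)
BC^2 = 45 - 18*sqrt(2)
BC = 3*sqrt(5 - 2*sqrt(2))

3*sqrt(5 - 2*sqrt(2))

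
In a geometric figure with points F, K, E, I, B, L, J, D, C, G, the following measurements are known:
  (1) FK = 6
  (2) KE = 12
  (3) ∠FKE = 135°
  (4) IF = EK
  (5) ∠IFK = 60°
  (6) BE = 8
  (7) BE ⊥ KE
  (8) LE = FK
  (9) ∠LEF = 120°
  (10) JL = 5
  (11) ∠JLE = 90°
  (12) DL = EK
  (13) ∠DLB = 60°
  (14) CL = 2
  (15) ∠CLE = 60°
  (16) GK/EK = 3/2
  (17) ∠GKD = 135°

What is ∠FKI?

From the given relations: IF = EK = 12.
Step 1: By the law of cosines on triangle KFI: KI² = 6² + 12² − 2·6·12·cos(60°) = 108, so KI = 6·√3.
Step 2: By the inverse law of cosines on triangle FKI: cos(∠FKI) = (6² + (6·√3)² − 12²) / (2·6·6·√3) = 0/124.71 = 0, so ∠FKI = 90°.

Therefore, the measure of angle ∠FKI = 90°.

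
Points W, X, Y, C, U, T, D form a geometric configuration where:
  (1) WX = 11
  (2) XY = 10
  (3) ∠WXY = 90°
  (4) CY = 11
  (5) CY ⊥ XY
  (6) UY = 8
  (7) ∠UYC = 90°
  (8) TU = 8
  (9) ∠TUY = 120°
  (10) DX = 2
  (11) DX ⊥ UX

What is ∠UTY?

Step 1: By the law of cosines on triangle TUY: TY² = 8² + 8² − 2·8·8·cos(120°) = 192, so TY = 8·√3.
Step 2: By the inverse law of cosines on triangle UTY: cos(∠UTY) = (8² + (8·√3)² − 8²) / (2·8·8·√3) = 192/221.7 = 0.866, so ∠UTY = 30°.

Therefore, the measure of angle ∠UTY = 30°.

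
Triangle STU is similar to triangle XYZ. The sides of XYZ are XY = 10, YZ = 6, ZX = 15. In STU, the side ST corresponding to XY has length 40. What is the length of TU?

k = 40/10 = 4. TU = 4 * 6 = 24.

24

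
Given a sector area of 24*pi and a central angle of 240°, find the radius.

r² = 360 × 24*pi / (π × 240) = 36, so r = 6.

6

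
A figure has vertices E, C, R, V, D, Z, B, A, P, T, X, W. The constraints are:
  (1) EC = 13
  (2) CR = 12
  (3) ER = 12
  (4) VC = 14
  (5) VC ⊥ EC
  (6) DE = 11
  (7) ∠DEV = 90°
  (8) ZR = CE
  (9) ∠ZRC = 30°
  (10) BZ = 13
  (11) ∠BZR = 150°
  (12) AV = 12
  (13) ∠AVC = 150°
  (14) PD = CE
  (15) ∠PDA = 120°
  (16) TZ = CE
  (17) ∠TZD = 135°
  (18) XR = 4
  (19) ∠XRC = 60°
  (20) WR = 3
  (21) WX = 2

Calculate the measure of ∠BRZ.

From the given relations: ZR = CE = 13.
Step 1: By the law of cosines on triangle RZB: RB² = 13² + 13² − 2·13·13·cos(150°) = 630.72, so RB ≈ 25.11.
Step 2: By the inverse law of cosines on triangle BRZ: cos(∠BRZ) = (25.11² + 13² − 13²) / (2·25.11·13) = 630.72/652.97 = 0.9659, so ∠BRZ = 15°.

Therefore, the measure of angle ∠BRZ = 15°.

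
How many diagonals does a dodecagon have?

Total line segments between 12 vertices = C(12,2) = 66.
Subtract the 12 sides: 66 - 12 = 54 diagonals.

54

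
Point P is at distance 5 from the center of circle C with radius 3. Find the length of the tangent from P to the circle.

Let T be the point of tangency. Then CT ⊥ PT (radius ⊥ tangent).
In right triangle CTP: CP² = CT² + PT²
5² = 3² + PT²
PT² = 16, PT = 4

4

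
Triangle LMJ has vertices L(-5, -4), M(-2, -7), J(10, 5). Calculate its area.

Using the Shoelace formula for a triangle:
Area = (1/2)|x0(y1 - y2) + x1(y2 - y0) + x2(y0 - y1)|
Area = (1/2)|-5(-7 - 5) + -2(5 - -4) + 10(-4 - -7)|
Area = (1/2)|60 + -18 + 30|
Area = (1/2)|72|
Area = (1/2)(72)
Area = 36

36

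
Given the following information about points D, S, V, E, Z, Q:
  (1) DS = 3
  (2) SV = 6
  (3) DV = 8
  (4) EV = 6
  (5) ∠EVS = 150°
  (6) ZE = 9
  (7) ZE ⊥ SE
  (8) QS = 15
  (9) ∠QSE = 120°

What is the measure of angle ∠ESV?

Step 1: By the law of cosines on triangle SVE: SE² = 6² + 6² − 2·6·6·cos(150°) = 134.35, so SE ≈ 11.59.
Step 2: By the inverse law of cosines on triangle ESV: cos(∠ESV) = (11.59² + 6² − 6²) / (2·11.59·6) = 134.35/139.09 = 0.9659, so ∠ESV = 15°.

Therefore, the measure of angle ∠ESV = 15°.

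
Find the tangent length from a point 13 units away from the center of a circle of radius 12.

tangent = √(d² - r²) = √(13² - 12²) = √(169 - 144) = √25 = 5

5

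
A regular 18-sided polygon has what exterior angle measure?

Each exterior angle of a regular n-gon is 360 / n.
For n = 18: 360 / 18 = 20 degrees.

20 degrees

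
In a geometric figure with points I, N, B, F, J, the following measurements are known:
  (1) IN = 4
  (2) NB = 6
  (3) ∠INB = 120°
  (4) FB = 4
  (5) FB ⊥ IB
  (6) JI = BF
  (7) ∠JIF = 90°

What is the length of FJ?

From the given relations: JI = BF = 4.
Step 1: By the law of cosines on triangle BNI: BI² = 6² + 4² − 2·6·4·cos(120°) = 76, so BI = 2·√19.
Step 2: By the law of cosines on triangle FBI: FI² = 4² + (2·√19)² − 2·4·2·√19·cos(90°) = 92, so FI = 2·√23.
Step 3: By the law of cosines on triangle FIJ: FJ² = (2·√23)² + 4² − 2·2·√23·4·cos(90°) = 108, so FJ = 6·√3.

Therefore, the length of FJ = 6·√3.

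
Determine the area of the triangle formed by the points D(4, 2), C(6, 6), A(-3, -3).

Shoelace: Area = (1/2)|4(6--3) + 6(-3-2) + -3(2-6)| = (1/2)(18) = 9

9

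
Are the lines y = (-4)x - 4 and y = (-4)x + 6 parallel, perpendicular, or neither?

Slope of line 1: m1 = -4
Slope of line 2: m2 = -4
m1 = m2, so the lines are parallel.

Parallel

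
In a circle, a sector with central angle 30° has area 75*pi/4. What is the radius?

r² = 360 × 75*pi/4 / (π × 30) = 225, so r = 15.

15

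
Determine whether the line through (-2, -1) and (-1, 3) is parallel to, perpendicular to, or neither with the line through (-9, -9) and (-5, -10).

Slope of line 1: m1 = (3 - -1)/(-1 - -2) = 4/1 = 4
Slope of line 2: m2 = (-10 - -9)/(-5 - -9) = -1/4 = -1/4
Two lines are perpendicular when the product of their slopes is -1 (negative reciprocals).
m1 * m2 = (4) * (-1/4) = -1, confirming perpendicularity.

Perpendicular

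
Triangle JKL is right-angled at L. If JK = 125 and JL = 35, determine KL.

Rearranging the Pythagorean theorem to solve for the unknown leg:
leg^2 = hypotenuse^2 - known_leg^2 = 15625 - 1225 = 14400
leg = sqrt(14400) = 120.

120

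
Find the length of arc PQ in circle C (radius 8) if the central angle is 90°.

Arc length = 2πr × θ/360
= 2π × 8 × 1/4
= 4*pi

4*pi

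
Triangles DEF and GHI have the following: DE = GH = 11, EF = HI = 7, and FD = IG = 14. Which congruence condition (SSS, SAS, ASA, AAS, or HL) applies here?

The given information matches SSS: All three pairs of corresponding sides are equal (Side-Side-Side).

SSS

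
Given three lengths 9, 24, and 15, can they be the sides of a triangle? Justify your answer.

The longest side is 24. The other two sides sum to 9 + 15 = 24.
Since 24 ≤ 24, the two shorter sides cannot reach around to close the triangle.

No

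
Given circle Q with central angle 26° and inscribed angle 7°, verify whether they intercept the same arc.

By the inscribed angle theorem, the inscribed angle for a central angle of 26° should be 26° / 2 = 13°.
The given inscribed angle is 7°, which does not equal 13°.
Therefore, no, they do not correspond to the same arc.

No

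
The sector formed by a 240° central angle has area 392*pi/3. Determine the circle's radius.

The sector covers 240°/360° = 2/3 of the full circle.
Full circle area = 392*pi/3 / 2/3 = 196*pi.
Since full area = πr², we get r² = 196*pi/π = 196, so r = 14.

14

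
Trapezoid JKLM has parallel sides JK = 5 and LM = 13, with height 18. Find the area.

A trapezoid's area equals the midsegment times the height.
The midsegment is (5 + 13) / 2 = 9.
Area = 9 * 18 = 162.

162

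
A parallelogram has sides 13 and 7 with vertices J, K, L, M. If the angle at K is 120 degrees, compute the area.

Area = a * b * sin(theta)
Area = 13 * 7 * sin(120 degrees)
Area = 91 * sqrt(3)/2
Area = 91*sqrt(3)/2

91*sqrt(3)/2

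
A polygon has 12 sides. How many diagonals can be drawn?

Total line segments between 12 vertices = C(12,2) = 66.
Subtract the 12 sides: 66 - 12 = 54 diagonals.

54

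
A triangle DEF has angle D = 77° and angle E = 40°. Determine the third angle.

By the triangle angle sum property, the three interior angles of any triangle add up to 180°.
We know angle D = 77° and angle E = 40°, so their sum is 117°.
Therefore angle F = 180° - 117° = 63°.

63 degrees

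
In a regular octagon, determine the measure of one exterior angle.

Each exterior angle of a regular n-gon is 360 / n.
For n = 8: 360 / 8 = 45 degrees.

45 degrees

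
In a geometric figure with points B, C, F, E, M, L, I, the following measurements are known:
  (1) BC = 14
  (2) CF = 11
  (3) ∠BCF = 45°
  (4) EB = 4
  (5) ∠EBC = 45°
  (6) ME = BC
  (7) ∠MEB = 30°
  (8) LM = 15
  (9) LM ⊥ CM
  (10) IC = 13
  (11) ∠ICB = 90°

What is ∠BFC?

Step 1: By the law of cosines on triangle FCB: FB² = 11² + 14² − 2·11·14·cos(45°) = 99.21, so FB ≈ 9.96.
Step 2: By the inverse law of cosines on triangle BFC: cos(∠BFC) = (9.96² + 11² − 14²) / (2·9.96·11) = 24.21/219.13 = 0.1105, so ∠BFC = 83.66°.

Therefore, the measure of angle ∠BFC = 83.66°.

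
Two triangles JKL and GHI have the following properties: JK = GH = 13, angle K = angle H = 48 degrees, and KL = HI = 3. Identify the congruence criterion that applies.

Consider the given information: JK = GH = 13, angle K = angle H = 48 degrees, and KL = HI = 3
This is not AAS or HL: AAS requires two angles and a non-included side. HL only applies to right triangles with matching hypotenuse and leg.
The correct criterion is SAS. Two pairs of corresponding sides and the included angle are equal (Side-Angle-Side).

SAS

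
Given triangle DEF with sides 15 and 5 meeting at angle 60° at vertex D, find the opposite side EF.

Law of cosines: EF^2 = 15^2 + 5^2 - 2(15)(5)cos(60°) = 175, so EF = 5*sqrt(7).

5*sqrt(7)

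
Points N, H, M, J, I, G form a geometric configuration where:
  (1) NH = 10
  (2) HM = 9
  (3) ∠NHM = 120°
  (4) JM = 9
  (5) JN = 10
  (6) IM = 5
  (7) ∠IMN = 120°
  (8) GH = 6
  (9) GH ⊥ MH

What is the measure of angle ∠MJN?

Step 1: By the law of cosines on triangle MHN: MN² = 9² + 10² − 2·9·10·cos(120°) = 271, so MN ≈ 16.46.
Step 2: By the inverse law of cosines on triangle MJN: cos(∠MJN) = (9² + 10² − 16.46²) / (2·9·10) = -90/180 = -0.5, so ∠MJN = 120°.

Therefore, the measure of angle ∠MJN = 120°.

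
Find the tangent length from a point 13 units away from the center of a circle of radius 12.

Let T be the point of tangency. Then CT ⊥ PT (radius ⊥ tangent).
In right triangle CTP: CP² = CT² + PT²
13² = 12² + PT²
PT² = 25, PT = 5

5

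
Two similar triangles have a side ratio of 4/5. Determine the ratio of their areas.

Area ratio = (side ratio)^2 = (4/5)^2 = 16:25.

16:25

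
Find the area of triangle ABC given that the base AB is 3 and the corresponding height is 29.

Area = (1/2)(3)(29) = 87/2

87/2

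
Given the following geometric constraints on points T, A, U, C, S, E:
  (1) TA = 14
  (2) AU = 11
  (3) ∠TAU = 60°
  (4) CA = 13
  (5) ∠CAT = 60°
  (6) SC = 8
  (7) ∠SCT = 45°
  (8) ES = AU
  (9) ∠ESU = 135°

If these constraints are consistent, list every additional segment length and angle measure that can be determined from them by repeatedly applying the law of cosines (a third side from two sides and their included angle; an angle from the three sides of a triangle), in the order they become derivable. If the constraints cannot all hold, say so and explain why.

The constraints are consistent. Derivable facts, in order:
After 1 step:
- TC = √183
- TU = √163
After 2 steps:
- TS ≈ 9.69
- ∠ACT = 63.67°
- ∠ATC = 56.33°
- ∠ATU = 48.26°
- ∠AUT = 71.74°
After 3 steps:
- ∠CST = 99.29°
- ∠CTS = 35.71°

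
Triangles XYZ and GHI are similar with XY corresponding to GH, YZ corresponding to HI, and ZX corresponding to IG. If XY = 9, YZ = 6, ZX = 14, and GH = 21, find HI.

Since the triangles are similar, the ratio of corresponding sides is constant.
Scale factor k = GH / XY = 21 / 9 = 7/3
HI = k * YZ = 7/3 * 6 = 14

14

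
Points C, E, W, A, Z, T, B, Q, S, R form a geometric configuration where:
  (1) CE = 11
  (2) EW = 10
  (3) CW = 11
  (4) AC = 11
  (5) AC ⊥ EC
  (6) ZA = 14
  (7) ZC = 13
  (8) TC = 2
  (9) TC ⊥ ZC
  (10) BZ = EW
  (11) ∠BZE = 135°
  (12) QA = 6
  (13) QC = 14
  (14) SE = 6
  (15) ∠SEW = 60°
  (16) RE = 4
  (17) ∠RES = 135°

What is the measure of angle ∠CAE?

Step 1: By the law of cosines on triangle ACE: AE² = 11² + 11² − 2·11·11·cos(90°) = 242, so AE = 11·√2.
Step 2: By the inverse law of cosines on triangle CAE: cos(∠CAE) = (11² + (11·√2)² − 11²) / (2·11·11·√2) = 242/342.24 = 0.7071, so ∠CAE = 45°.

Therefore, the measure of angle ∠CAE = 45°.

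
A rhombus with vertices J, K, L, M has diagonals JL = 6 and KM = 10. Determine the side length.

Half-diagonals are 3 and 5. side = sqrt(3^2 + 5^2) = sqrt(34)

sqrt(34)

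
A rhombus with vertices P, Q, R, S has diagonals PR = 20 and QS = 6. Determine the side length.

Half-diagonals are 10 and 3. side = sqrt(10^2 + 3^2) = sqrt(109)

sqrt(109)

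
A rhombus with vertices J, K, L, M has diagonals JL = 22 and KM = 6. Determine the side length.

In a rhombus, the diagonals bisect each other perpendicularly, creating four congruent right triangles.
Each triangle has legs 11 (half of 22) and 3 (half of 6).
The hypotenuse of each right triangle is a side of the rhombus:
side = sqrt(11^2 + 3^2) = sqrt(130)

sqrt(130)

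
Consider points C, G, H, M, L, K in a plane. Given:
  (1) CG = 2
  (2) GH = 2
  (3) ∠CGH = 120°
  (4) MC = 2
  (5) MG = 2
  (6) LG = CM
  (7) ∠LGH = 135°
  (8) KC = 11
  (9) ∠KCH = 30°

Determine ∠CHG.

Step 1: By the law of cosines on triangle HGC: HC² = 2² + 2² − 2·2·2·cos(120°) = 12, so HC = 2·√3.
Step 2: By the inverse law of cosines on triangle CHG: cos(∠CHG) = ((2·√3)² + 2² − 2²) / (2·2·√3·2) = 12/13.86 = 0.866, so ∠CHG = 30°.

Therefore, the measure of angle ∠CHG = 30°.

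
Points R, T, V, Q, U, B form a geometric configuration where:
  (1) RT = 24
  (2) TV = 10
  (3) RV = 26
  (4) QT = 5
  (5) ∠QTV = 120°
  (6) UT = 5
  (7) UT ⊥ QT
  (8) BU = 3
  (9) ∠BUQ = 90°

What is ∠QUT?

Step 1: By the law of cosines on triangle UTQ: UQ² = 5² + 5² − 2·5·5·cos(90°) = 50, so UQ = 5·√2.
Step 2: By the inverse law of cosines on triangle QUT: cos(∠QUT) = ((5·√2)² + 5² − 5²) / (2·5·√2·5) = 50/70.71 = 0.7071, so ∠QUT = 45°.

Therefore, the measure of angle ∠QUT = 45°.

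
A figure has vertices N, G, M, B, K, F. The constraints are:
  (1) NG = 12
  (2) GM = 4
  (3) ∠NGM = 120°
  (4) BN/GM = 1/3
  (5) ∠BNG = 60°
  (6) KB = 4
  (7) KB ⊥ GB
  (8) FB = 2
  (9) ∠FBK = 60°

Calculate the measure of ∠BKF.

Step 1: By the law of cosines on triangle KBF: KF² = 4² + 2² − 2·4·2·cos(60°) = 12, so KF = 2·√3.
Step 2: By the inverse law of cosines on triangle BKF: cos(∠BKF) = (4² + (2·√3)² − 2²) / (2·4·2·√3) = 24/27.71 = 0.866, so ∠BKF = 30°.

Therefore, the measure of angle ∠BKF = 30°.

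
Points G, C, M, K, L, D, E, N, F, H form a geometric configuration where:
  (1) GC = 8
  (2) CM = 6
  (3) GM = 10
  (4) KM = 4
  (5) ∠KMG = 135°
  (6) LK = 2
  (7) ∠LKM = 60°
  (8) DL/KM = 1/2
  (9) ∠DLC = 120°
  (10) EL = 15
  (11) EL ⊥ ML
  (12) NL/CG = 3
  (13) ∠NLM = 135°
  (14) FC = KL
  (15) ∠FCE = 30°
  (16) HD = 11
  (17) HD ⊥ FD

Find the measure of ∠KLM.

Step 1: By the law of cosines on triangle LKM: LM² = 2² + 4² − 2·2·4·cos(60°) = 12, so LM = 2·√3.
Step 2: By the inverse law of cosines on triangle KLM: cos(∠KLM) = (2² + (2·√3)² − 4²) / (2·2·2·√3) = 0/13.86 = 0, so ∠KLM = 90°.

Therefore, the measure of angle ∠KLM = 90°.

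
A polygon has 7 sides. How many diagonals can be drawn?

Total line segments between 7 vertices = C(7,2) = 21.
Subtract the 7 sides: 21 - 7 = 14 diagonals.

14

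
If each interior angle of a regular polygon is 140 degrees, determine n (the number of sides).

Each interior angle of a regular n-gon is (n - 2) * 180 / n.
Setting this equal to 140:
(n - 2) * 180 / n = 140
Each exterior angle = 180 - 140 = 40 degrees.
Since exterior angles sum to 360: n = 360 / 40 = 9.

9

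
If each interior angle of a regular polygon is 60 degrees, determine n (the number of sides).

The exterior angle is the supplement of the interior angle: 180 - 60 = 120 degrees.
Since the exterior angles of any convex polygon sum to 360 degrees, the number of sides is 360 / 120 = 3.

3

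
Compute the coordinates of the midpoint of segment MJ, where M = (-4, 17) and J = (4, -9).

The midpoint is the point halfway along the segment.
Move half the horizontal distance: -4 + (4 - -4)/2 = -4 + 8/2 = 0
Move half the vertical distance: 17 + (-9 - 17)/2 = 17 + -26/2 = 4
Midpoint = (0, 4)

(0, 4)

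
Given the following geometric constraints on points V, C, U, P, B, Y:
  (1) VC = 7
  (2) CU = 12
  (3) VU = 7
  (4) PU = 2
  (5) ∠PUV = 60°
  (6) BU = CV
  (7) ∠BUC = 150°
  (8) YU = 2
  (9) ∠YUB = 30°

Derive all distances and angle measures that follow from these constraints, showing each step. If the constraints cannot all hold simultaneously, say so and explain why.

The constraints are consistent.

From the given relations:
  BU = CV = 7

Step 1: From VU = 7, UP = 2, and ∠VUP = 60°, by the law of cosines:
  VP² = VU² + UP² - 2·VU·UP·cos(60°) = 49 + 4 - 14 = 39
  VP = √39

Step 2: From CU = 12, UB = 7, and ∠CUB = 150°, by the law of cosines:
  CB² = CU² + UB² - 2·CU·UB·cos(150°) = 144 + 49 + 145.5 = 338.5
  CB ≈ 18.4

Step 3: From BU = 7, UY = 2, and ∠BUY = 30°, by the law of cosines:
  BY² = BU² + UY² - 2·BU·UY·cos(30°) = 49 + 4 - 24.25 = 28.75
  BY ≈ 5.36

Step 4: From VC = 7, VU = 7, CU = 12, by the inverse law of cosines:
  cos(∠CVU) = (VC² + VU² - CU²) / (2·VC·VU)
  ∠CVU = 117.99°

Step 5: From CU = 12, CV = 7, UV = 7, by the inverse law of cosines:
  cos(∠UCV) = (CU² + CV² - UV²) / (2·CU·CV)
  ∠UCV = 31°

Step 6: From UC = 12, UV = 7, CV = 7, by the inverse law of cosines:
  cos(∠CUV) = (UC² + UV² - CV²) / (2·UC·UV)
  ∠CUV = 31°

Step 7: From VP = √39, VU = 7, PU = 2, by the inverse law of cosines:
  cos(∠PVU) = (VP² + VU² - PU²) / (2·VP·VU)
  ∠PVU = 16.1°

Step 8: From CB = 18.4, CU = 12, BU = 7, by the inverse law of cosines:
  cos(∠BCU) = (CB² + CU² - BU²) / (2·CB·CU)
  ∠BCU = 10.97°

Step 9: From PU = 2, PV = √39, UV = 7, by the inverse law of cosines:
  cos(∠UPV) = (PU² + PV² - UV²) / (2·PU·PV)
  ∠UPV = 103.9°

Step 10: From BC = 18.4, BU = 7, CU = 12, by the inverse law of cosines:
  cos(∠CBU) = (BC² + BU² - CU²) / (2·BC·BU)
  ∠CBU = 19.03°

Step 11: From BU = 7, BY = 5.36, UY = 2, by the inverse law of cosines:
  cos(∠UBY) = (BU² + BY² - UY²) / (2·BU·BY)
  ∠UBY = 10.75°

Step 12: From YB = 5.36, YU = 2, BU = 7, by the inverse law of cosines:
  cos(∠BYU) = (YB² + YU² - BU²) / (2·YB·YU)
  ∠BYU = 139.25°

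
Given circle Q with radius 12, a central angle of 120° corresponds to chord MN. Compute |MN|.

Drop a perpendicular from the center to the chord, bisecting both the chord and the central angle.
Each half-chord = r sin(θ/2) = 12 sin(60°).
The full chord = 2 × 12 × sin(60°) = 12*sqrt(3).

12*sqrt(3)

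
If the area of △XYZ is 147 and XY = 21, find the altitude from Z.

height = 2 * 147 / 21 = 14

14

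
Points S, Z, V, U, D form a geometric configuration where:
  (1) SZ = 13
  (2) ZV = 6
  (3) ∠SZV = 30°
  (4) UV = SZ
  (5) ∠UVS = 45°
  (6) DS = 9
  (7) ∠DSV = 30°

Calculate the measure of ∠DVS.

Step 1: By the law of cosines on triangle SZV: SV² = 13² + 6² − 2·13·6·cos(30°) = 69.9, so SV ≈ 8.36.
Step 2: By the law of cosines on triangle VSD: VD² = 8.36² + 9² − 2·8.36·9·cos(30°) = 20.57, so VD ≈ 4.54.
Step 3: By the inverse law of cosines on triangle DVS: cos(∠DVS) = (4.54² + 8.36² − 9²) / (2·4.54·8.36) = 9.47/75.84 = 0.1249, so ∠DVS = 82.83°.

Therefore, the measure of angle ∠DVS = 82.83°.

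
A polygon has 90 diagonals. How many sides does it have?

Using d = n(n - 3)/2, we solve 90 = n(n - 3)/2.
So n(n - 3) = 180.
Testing n = 15: 15 * 12 = 180 = 180. Correct.
The polygon has 15 sides.

15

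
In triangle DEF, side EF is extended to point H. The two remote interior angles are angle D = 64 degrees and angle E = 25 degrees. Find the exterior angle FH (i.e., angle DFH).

The interior angle at F is 180 - 64 - 25 = 91 degrees.
The exterior angle and interior angle at F are supplementary:
Exterior angle = 180 - 91 = 89 degrees.

89 degrees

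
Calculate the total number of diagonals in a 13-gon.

Each of the 13 vertices connects to 10 non-adjacent vertices via diagonals.
Total connections = 13 × 10 = 130, but each diagonal is counted twice.
Number of diagonals = 130 / 2 = 65.

65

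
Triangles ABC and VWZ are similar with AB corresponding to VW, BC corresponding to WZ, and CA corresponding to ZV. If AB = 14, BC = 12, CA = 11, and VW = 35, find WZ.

Similar triangles have proportional sides. Setting up the proportion:
VW / AB = WZ / BC
35 / 14 = WZ / 12
WZ = 12 * 35 / 14 = 30.

30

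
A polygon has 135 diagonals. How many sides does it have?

Using d = n(n - 3)/2, we solve 135 = n(n - 3)/2.
So n(n - 3) = 270.
Testing n = 18: 18 * 15 = 270 = 270. Correct.
The polygon has 18 sides.

18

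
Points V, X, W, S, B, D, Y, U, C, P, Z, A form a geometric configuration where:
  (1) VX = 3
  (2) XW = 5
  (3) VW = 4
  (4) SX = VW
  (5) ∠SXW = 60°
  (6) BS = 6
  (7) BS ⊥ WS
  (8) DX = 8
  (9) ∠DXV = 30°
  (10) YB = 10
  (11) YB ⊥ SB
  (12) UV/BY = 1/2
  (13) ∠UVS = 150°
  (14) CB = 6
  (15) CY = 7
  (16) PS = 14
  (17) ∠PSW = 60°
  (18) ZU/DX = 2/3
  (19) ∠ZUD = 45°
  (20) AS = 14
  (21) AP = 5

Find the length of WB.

From the given relations: SX = VW = 4.
Step 1: By the law of cosines on triangle SXW: SW² = 4² + 5² − 2·4·5·cos(60°) = 21, so SW = √21.
Step 2: By the law of cosines on triangle WSB: WB² = √21² + 6² − 2·√21·6·cos(90°) = 57, so WB = √57.

Therefore, the length of WB = √57.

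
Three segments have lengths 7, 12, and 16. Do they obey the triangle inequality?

For three segments to close into a triangle, no single side can be as long as the other two combined.
The longest side is 16, and 7 + 12 = 19 > 16.
A triangle can be formed.

Yes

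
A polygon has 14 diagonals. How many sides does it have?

Using d = n(n - 3)/2, we solve 14 = n(n - 3)/2.
So n(n - 3) = 28.
Testing n = 7: 7 * 4 = 28 = 28. Correct.
The polygon has 7 sides.

7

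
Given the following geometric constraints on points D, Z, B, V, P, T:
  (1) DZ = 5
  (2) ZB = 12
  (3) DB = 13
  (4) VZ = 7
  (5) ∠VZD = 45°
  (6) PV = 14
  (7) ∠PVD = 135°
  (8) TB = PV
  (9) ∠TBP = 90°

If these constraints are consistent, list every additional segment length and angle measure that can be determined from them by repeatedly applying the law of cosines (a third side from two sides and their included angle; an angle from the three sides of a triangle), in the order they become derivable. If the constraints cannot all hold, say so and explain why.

The constraints are consistent. Derivable facts, in order:
After 1 step:
- DV ≈ 4.95
- ∠BDZ = 67.38°
- ∠BZD = 90°
- ∠DBZ = 22.62°
After 2 steps:
- DP ≈ 17.85
- ∠DVZ = 45.58°
- ∠VDZ = 89.42°
After 3 steps:
- ∠DPV = 11.31°
- ∠PDV = 33.69°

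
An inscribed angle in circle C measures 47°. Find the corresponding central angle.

The inscribed angle theorem states that a central angle is always twice any inscribed angle that subtends the same arc.
Since the inscribed angle is 47°, the central angle = 2 × 47° = 94°.

94°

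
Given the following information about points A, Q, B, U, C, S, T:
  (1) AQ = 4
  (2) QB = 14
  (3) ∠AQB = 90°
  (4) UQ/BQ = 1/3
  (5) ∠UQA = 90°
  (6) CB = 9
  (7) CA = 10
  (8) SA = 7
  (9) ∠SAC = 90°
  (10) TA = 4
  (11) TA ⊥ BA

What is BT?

Step 1: By the law of cosines on triangle BQA: BA² = 14² + 4² − 2·14·4·cos(90°) = 212, so BA = 2·√53.
Step 2: By the law of cosines on triangle BAT: BT² = (2·√53)² + 4² − 2·2·√53·4·cos(90°) = 228, so BT = 2·√57.

Therefore, the length of BT = 2·√57.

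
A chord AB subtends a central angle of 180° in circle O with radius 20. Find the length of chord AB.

Chord length = 2r sin(θ/2)
= 2 × 20 × sin(180°/2)
= 2 × 20 × sin(90°)
= 40

40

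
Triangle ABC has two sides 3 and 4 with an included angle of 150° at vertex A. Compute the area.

Area = (1/2)(3)(4) sin(150°) = (1/2)(3)(4)(1/2) = 3

3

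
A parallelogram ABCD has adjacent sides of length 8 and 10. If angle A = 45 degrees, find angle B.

Consecutive angles are supplementary: angle B = 180 - 45 = 135 degrees.

135 degrees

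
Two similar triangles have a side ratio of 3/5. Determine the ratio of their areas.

Area scales with the square of linear dimensions. If every length is multiplied by 3/5, then the area is multiplied by (3/5)^2 = 9/25.
The area ratio is 9:25.

9:25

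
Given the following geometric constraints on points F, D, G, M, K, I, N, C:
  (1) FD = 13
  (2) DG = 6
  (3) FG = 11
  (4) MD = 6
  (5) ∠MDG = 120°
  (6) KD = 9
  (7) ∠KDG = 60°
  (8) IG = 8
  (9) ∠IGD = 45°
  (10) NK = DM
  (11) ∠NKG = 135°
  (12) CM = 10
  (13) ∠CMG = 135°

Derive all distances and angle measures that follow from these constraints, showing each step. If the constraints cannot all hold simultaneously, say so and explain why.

The constraints are consistent.

From the given relations:
  NK = DM = 6

Step 1: From DG = 6, GI = 8, and ∠DGI = 45°, by the law of cosines:
  DI² = DG² + GI² - 2·DG·GI·cos(45°) = 36 + 64 - 67.88 = 32.12
  DI ≈ 5.67

Step 2: From GD = 6, DM = 6, and ∠GDM = 120°, by the law of cosines:
  GM² = GD² + DM² - 2·GD·DM·cos(120°) = 36 + 36 + 36 = 108
  GM = 6·√3

Step 3: From GD = 6, DK = 9, and ∠GDK = 60°, by the law of cosines:
  GK² = GD² + DK² - 2·GD·DK·cos(60°) = 36 + 81 - 54 = 63
  GK = 3·√7

Step 4: From FD = 13, FG = 11, DG = 6, by the inverse law of cosines:
  cos(∠DFG) = (FD² + FG² - DG²) / (2·FD·FG)
  ∠DFG = 27.36°

Step 5: From DF = 13, DG = 6, FG = 11, by the inverse law of cosines:
  cos(∠FDG) = (DF² + DG² - FG²) / (2·DF·DG)
  ∠FDG = 57.42°

Step 6: From GD = 6, GF = 11, DF = 13, by the inverse law of cosines:
  cos(∠DGF) = (GD² + GF² - DF²) / (2·GD·GF)
  ∠DGF = 95.22°

Step 7: From GK = 3·√7, KN = 6, and ∠GKN = 135°, by the law of cosines:
  GN² = GK² + KN² - 2·GK·KN·cos(135°) = 63 + 36 + 67.35 = 166.3
  GN ≈ 12.9

Step 8: From GM = 6·√3, MC = 10, and ∠GMC = 135°, by the law of cosines:
  GC² = GM² + MC² - 2·GM·MC·cos(135°) = 108 + 100 + 147 = 355
  GC ≈ 18.84

Step 9: From DG = 6, DI = 5.67, GI = 8, by the inverse law of cosines:
  cos(∠GDI) = (DG² + DI² - GI²) / (2·DG·DI)
  ∠GDI = 86.53°

Step 10: From GD = 6, GK = 3·√7, DK = 9, by the inverse law of cosines:
  cos(∠DGK) = (GD² + GK² - DK²) / (2·GD·GK)
  ∠DGK = 79.11°

Step 11: From GD = 6, GM = 6·√3, DM = 6, by the inverse law of cosines:
  cos(∠DGM) = (GD² + GM² - DM²) / (2·GD·GM)
  ∠DGM = 30°

Step 12: From MD = 6, MG = 6·√3, DG = 6, by the inverse law of cosines:
  cos(∠DMG) = (MD² + MG² - DG²) / (2·MD·MG)
  ∠DMG = 30°

Step 13: From KD = 9, KG = 3·√7, DG = 6, by the inverse law of cosines:
  cos(∠DKG) = (KD² + KG² - DG²) / (2·KD·KG)
  ∠DKG = 40.89°

Step 14: From ID = 5.67, IG = 8, DG = 6, by the inverse law of cosines:
  cos(∠DIG) = (ID² + IG² - DG²) / (2·ID·IG)
  ∠DIG = 48.47°

Step 15: From GC = 18.84, GM = 6·√3, CM = 10, by the inverse law of cosines:
  cos(∠CGM) = (GC² + GM² - CM²) / (2·GC·GM)
  ∠CGM = 22.04°

Step 16: From GK = 3·√7, GN = 12.9, KN = 6, by the inverse law of cosines:
  cos(∠KGN) = (GK² + GN² - KN²) / (2·GK·GN)
  ∠KGN = 19.2°

Step 17: From NG = 12.9, NK = 6, GK = 3·√7, by the inverse law of cosines:
  cos(∠GNK) = (NG² + NK² - GK²) / (2·NG·NK)
  ∠GNK = 25.8°

Step 18: From CG = 18.84, CM = 10, GM = 6·√3, by the inverse law of cosines:
  cos(∠GCM) = (CG² + CM² - GM²) / (2·CG·CM)
  ∠GCM = 22.96°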